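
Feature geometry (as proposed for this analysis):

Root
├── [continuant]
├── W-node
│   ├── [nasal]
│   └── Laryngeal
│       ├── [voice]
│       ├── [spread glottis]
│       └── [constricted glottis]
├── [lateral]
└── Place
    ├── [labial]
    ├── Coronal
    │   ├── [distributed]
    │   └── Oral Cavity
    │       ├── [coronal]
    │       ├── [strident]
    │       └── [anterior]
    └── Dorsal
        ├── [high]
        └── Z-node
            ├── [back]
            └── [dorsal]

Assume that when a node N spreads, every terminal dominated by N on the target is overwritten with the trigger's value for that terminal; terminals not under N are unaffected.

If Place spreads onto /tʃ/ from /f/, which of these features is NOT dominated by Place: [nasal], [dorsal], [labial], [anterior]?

The terminals dominated by Place are [labial], [distributed], [coronal], [strident], [anterior], [high], [back], [dorsal].
Of the listed options, [labial], [anterior], [dorsal] are among these and would be overwritten by spreading Place.
But [nasal] is a dependent of W-node, outside Place; it is therefore untouched by the spreading.

[nasal]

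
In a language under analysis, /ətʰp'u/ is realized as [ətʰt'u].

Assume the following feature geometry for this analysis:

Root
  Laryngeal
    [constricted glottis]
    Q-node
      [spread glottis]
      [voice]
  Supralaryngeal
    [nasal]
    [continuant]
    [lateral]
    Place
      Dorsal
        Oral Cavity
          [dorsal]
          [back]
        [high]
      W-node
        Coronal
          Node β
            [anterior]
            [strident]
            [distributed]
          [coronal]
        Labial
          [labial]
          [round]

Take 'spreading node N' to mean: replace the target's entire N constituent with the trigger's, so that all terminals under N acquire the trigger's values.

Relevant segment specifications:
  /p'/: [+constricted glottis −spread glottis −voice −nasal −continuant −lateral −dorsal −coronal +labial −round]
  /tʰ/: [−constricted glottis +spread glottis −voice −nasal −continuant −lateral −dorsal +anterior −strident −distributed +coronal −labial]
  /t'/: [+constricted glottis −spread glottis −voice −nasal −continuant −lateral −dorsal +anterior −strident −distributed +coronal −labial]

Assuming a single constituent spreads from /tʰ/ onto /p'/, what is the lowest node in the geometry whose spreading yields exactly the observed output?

W-node

Comparing /p'/ with its surface form [t'], the features that change are [labial], [round], [coronal], [anterior], [distributed], [strident].
The smallest constituent containing every changed terminal is W-node — each of its daughters lacks at least one of the affected features.
Delinking /p'/'s W-node and associating /tʰ/'s W-node gives precisely the feature bundle of [t'].
[spread glottis], [constricted glottis] stay as in /p'/ although /tʰ/ differs there, so no node dominating them spread; among the remaining candidates W-node is the lowest that derives the output.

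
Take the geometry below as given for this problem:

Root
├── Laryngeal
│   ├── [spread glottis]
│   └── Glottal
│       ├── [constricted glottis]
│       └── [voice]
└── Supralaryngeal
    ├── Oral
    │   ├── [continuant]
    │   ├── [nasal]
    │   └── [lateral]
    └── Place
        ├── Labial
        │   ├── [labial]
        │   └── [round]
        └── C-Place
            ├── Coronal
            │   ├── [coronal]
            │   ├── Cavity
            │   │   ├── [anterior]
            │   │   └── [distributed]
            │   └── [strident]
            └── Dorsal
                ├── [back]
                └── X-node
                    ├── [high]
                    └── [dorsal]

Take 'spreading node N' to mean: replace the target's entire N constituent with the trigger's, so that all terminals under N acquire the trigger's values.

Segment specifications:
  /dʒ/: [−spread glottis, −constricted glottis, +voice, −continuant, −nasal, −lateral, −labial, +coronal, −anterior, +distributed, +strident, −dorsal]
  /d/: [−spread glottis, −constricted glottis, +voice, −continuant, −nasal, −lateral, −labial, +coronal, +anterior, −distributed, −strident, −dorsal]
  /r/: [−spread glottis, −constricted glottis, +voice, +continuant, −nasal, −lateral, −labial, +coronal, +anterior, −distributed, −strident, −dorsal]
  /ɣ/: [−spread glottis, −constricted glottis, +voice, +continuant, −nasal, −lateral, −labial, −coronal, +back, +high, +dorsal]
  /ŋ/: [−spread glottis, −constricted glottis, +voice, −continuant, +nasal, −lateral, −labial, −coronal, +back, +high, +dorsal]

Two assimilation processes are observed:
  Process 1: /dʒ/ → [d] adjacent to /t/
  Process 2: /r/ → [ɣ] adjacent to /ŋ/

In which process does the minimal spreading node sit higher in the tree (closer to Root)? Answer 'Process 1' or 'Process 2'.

Process 1 alters [anterior], [distributed], [strident]; the lowest common ancestor is Coronal (depth 4 from Root).
Process 2: the features that change are [coronal], [anterior], [distributed], [strident], [dorsal], [high], [back]; the minimal node is C-Place (depth 3).
Depth 3 < depth 4; Process 2 involves the structurally higher constituent C-Place.

Process 2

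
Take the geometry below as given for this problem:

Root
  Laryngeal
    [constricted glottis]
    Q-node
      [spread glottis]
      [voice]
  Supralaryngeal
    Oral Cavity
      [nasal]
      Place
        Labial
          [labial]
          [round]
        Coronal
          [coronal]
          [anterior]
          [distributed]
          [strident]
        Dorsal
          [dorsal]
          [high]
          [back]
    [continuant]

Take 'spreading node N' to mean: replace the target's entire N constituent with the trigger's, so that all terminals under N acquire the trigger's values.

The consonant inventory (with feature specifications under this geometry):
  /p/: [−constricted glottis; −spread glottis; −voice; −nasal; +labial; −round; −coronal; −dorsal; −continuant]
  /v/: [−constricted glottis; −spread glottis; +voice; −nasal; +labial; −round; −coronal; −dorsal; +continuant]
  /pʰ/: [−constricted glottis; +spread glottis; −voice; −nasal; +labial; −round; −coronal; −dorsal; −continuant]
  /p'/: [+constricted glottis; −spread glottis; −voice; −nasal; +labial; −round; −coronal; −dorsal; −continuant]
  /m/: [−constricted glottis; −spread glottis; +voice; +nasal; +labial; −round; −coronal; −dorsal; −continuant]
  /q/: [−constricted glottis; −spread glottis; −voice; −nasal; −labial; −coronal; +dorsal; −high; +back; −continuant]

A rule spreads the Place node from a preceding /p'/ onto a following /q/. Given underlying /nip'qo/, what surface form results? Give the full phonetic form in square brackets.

[nip'po]

Place immediately or transitively dominates [labial], [round], [coronal], [anterior], [distributed], [strident], [dorsal], [high], [back].
The target acquires /p'/'s values for everything under Place — [+labial], [−round], [−coronal], [−dorsal] — while keeping its own [constricted glottis], [spread glottis], [voice], ….
The resulting bundle matches /p/ in the inventory; substituting it for /q/ gives [nip'po].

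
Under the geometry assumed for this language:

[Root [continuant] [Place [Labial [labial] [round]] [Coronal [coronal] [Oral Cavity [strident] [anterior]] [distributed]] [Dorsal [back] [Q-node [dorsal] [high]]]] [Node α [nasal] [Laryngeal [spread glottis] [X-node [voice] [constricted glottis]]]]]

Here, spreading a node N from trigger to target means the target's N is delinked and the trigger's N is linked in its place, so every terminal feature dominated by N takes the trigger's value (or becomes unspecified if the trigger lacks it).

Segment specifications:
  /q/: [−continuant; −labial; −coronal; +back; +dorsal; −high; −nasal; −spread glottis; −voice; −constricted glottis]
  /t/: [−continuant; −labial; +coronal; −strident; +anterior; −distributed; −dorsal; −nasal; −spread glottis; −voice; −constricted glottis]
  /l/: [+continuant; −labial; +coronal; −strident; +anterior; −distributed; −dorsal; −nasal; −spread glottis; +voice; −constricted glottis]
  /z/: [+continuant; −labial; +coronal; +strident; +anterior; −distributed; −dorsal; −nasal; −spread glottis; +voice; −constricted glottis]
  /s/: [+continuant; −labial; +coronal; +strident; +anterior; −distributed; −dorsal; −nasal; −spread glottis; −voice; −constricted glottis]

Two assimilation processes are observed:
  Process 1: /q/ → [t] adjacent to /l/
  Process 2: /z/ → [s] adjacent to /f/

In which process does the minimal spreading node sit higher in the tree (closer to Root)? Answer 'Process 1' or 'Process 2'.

In Process 1, [coronal], [anterior], [distributed], [strident], [dorsal], [high], [back] change, so the minimal spreading node is Place at depth 1.
Process 2: the feature that changes is [voice]; the minimal node is [voice] (depth 4).
Depth 1 < depth 4; Process 1 involves the structurally higher constituent Place.

Process 1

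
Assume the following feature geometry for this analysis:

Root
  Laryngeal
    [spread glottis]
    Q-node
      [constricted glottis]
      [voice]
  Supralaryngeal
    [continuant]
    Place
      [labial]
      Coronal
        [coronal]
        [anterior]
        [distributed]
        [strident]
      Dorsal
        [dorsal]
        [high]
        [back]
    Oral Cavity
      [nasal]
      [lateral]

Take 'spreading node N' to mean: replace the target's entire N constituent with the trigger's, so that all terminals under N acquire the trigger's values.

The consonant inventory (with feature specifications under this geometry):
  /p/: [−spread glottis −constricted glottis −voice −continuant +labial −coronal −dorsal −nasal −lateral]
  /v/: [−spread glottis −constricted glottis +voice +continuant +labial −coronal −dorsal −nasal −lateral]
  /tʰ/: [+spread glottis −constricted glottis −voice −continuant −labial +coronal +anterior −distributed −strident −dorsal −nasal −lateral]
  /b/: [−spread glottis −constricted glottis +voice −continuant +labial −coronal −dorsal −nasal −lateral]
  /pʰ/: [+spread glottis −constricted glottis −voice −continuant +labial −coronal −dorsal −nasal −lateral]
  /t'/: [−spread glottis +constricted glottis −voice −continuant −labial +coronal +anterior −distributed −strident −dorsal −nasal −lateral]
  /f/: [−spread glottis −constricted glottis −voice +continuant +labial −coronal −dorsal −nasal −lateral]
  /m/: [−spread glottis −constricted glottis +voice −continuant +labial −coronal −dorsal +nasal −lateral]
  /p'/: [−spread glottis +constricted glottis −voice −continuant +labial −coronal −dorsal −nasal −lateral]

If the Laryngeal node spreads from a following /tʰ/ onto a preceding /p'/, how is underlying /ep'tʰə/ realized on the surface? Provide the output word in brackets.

Terminals under Laryngeal in this geometry: [spread glottis], [constricted glottis], [voice].
After delinking /p'/'s Laryngeal and linking /tʰ/'s, the affected terminals become [+spread glottis], [−constricted glottis], [−voice]; [continuant], [labial], [coronal], … (outside Laryngeal) are retained from /p'/.
Among the inventory, only /pʰ/ has exactly this specification, giving the surface form [epʰtʰə].

[epʰtʰə]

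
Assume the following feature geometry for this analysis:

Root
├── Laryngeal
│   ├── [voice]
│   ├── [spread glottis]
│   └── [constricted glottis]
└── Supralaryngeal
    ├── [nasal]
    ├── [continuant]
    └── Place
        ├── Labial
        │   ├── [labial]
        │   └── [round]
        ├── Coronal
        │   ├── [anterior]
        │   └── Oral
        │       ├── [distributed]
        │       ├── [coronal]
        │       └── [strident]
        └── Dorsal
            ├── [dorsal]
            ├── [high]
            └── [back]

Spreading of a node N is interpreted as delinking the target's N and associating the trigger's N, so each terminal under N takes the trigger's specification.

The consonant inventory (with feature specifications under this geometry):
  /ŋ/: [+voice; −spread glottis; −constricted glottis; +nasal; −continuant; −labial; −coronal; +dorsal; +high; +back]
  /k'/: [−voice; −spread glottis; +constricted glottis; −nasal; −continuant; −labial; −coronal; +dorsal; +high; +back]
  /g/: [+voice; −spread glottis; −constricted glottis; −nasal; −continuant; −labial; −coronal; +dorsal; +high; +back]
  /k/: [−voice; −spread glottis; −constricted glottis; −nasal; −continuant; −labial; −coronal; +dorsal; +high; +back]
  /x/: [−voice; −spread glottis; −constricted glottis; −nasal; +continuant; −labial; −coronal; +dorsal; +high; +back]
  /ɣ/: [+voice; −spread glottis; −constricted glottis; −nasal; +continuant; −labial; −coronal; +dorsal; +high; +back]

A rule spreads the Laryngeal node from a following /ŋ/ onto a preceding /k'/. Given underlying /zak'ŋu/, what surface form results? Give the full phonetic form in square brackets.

[zagŋu]

Terminals under Laryngeal in this geometry: [voice], [spread glottis], [constricted glottis].
Spreading Laryngeal from /ŋ/ onto /k'/ replaces those values with /ŋ/'s: [+voice], [−spread glottis], [−constricted glottis]. Features outside Laryngeal ([nasal], [continuant], [labial], …) stay as in /k'/.
This feature bundle is that of [g], so /zak'ŋu/ surfaces as [zagŋu].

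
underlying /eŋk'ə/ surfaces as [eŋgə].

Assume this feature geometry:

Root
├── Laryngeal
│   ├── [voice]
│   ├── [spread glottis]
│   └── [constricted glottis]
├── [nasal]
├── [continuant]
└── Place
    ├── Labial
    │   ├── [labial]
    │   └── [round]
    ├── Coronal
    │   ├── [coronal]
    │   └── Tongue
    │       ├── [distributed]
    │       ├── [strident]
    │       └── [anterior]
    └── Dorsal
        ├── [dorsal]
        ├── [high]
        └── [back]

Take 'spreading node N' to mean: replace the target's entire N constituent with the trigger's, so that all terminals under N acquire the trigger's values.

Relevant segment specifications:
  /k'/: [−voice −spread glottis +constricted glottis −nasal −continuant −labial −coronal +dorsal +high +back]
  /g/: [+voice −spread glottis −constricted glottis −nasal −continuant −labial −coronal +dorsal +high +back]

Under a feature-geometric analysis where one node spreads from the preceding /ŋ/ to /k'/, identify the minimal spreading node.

Laryngeal

Comparing /k'/ with its surface form [g], the features that change are [voice], [constricted glottis].
The smallest constituent containing every changed terminal is Laryngeal — each of its daughters lacks at least one of the affected features.
If Laryngeal spreads, every terminal under it takes /ŋ/'s value, producing [g] as observed.
Since [nasal] is preserved even though /ŋ/ disagrees there, no node above Laryngeal spread.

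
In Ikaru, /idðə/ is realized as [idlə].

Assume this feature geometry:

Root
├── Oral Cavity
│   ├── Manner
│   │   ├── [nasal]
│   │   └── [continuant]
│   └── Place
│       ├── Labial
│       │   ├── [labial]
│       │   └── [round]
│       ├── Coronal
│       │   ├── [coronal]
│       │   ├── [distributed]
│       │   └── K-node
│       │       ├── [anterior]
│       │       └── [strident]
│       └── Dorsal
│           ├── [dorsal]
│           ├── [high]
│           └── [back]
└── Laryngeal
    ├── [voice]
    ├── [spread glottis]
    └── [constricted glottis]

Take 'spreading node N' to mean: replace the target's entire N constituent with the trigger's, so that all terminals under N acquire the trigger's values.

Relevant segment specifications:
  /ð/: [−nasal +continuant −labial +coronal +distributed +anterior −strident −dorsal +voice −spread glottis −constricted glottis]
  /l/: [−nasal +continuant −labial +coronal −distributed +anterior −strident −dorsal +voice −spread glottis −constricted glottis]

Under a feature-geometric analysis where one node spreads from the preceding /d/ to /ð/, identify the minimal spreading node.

/ð/ and [l] differ in [distributed]; every other specified feature is identical.
Since just one terminal is affected and it takes /d/'s value, spreading the terminal [distributed] alone is sufficient and minimal.
[continuant], a feature on which the two segments disagree outside [distributed], is unchanged — nothing dominating it spread, and [distributed] is the minimal sufficient constituent.

[distributed]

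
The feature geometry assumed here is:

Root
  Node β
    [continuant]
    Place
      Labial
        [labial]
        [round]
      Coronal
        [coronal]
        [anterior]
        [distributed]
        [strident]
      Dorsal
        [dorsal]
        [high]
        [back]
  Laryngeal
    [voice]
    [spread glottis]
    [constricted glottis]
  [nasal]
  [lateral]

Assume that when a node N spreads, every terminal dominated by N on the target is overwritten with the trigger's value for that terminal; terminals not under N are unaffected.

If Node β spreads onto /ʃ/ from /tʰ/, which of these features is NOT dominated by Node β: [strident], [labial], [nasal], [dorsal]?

Node β dominates exactly [continuant], [labial], [round], [coronal], [anterior], [distributed], [strident], [dorsal], [high], [back].
Spreading Node β replaces [strident], [dorsal], [labial] with the trigger's values, since each sits inside the Node β constituent.
But [nasal] is a dependent of Root, outside Node β; it is therefore untouched by the spreading.

[nasal]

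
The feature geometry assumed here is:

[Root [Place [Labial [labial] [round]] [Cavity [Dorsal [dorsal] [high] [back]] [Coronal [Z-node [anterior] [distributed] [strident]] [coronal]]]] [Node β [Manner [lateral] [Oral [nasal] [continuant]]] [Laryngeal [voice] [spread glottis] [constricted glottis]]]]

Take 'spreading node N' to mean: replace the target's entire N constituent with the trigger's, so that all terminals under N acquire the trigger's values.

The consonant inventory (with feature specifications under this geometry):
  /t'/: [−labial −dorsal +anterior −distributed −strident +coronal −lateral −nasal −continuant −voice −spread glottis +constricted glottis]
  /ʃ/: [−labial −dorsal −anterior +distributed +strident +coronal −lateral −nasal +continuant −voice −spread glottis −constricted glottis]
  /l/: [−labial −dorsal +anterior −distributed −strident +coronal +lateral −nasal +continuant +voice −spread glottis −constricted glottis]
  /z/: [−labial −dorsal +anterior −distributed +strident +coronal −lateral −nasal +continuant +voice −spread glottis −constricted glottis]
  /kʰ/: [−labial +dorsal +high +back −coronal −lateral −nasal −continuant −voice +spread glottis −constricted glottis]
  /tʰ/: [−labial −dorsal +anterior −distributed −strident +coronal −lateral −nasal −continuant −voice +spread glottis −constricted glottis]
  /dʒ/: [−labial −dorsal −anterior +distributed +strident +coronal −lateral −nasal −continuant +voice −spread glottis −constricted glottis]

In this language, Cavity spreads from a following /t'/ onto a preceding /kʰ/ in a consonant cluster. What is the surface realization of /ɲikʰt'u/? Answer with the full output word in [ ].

Terminals under Cavity in this geometry: [dorsal], [high], [back], [anterior], [distributed], [strident], [coronal].
Spreading Cavity from /t'/ onto /kʰ/ replaces those values with /t'/'s: [−dorsal], [+anterior], [−distributed], [−strident], [+coronal]. Features outside Cavity ([labial], [lateral], [nasal], …) stay as in /kʰ/.
Among the inventory, only /tʰ/ has exactly this specification, giving the surface form [ɲitʰt'u].

[ɲitʰt'u]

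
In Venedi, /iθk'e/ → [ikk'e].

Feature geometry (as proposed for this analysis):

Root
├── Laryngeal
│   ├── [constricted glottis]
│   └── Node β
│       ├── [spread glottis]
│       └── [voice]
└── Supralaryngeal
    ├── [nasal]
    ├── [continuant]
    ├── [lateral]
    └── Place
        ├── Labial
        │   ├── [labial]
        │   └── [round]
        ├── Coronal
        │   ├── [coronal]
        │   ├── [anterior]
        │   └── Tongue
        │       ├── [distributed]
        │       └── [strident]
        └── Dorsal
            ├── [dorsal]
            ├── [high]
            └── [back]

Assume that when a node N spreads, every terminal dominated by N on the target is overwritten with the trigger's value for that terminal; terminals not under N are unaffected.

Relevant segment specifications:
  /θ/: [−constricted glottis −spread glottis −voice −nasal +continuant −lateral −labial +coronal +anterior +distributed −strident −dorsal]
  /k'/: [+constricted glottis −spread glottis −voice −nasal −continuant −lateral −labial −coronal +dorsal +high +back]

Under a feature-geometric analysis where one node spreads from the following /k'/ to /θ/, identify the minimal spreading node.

/θ/ and [k] differ in [continuant], [coronal], [anterior], [distributed], [strident], [dorsal], [high], [back]; every other specified feature is identical.
Tracing each changed feature up the tree, the paths first meet at Supralaryngeal; any lower node misses at least one of them.
If Supralaryngeal spreads, every terminal under it takes /k'/'s value, producing [k] as observed.
Had Root spread, [constricted glottis] would have taken /k'/'s value; it stays as in /θ/, confirming the spreading constituent is exactly Supralaryngeal.

Supralaryngeal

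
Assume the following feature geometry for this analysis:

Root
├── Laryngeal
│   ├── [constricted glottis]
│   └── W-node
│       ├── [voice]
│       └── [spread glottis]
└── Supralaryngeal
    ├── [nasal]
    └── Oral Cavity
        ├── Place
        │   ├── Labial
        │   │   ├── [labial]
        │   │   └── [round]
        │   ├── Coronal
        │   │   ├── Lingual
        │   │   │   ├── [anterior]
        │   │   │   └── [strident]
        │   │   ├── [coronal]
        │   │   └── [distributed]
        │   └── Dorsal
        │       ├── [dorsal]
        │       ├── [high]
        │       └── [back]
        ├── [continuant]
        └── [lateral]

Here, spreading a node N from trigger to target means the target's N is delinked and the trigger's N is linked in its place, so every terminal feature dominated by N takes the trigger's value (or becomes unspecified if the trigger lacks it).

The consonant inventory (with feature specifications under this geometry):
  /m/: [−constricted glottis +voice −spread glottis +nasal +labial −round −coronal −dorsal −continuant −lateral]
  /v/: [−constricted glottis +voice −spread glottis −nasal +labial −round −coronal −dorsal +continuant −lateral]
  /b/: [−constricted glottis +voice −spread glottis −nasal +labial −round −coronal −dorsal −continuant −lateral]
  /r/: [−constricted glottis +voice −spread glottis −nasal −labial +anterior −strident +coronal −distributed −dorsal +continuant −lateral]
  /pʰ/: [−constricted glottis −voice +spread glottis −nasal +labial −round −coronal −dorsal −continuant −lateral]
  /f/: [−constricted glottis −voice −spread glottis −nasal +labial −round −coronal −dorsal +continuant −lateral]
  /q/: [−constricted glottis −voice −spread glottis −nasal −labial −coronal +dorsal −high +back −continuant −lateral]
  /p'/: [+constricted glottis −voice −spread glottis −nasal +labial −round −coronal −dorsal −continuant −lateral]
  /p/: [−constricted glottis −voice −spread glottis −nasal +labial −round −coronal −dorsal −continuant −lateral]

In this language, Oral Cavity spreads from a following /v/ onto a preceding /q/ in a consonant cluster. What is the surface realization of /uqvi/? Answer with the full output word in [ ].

[ufvi]

Terminals under Oral Cavity in this geometry: [labial], [round], [anterior], [strident], [coronal], [distributed], [dorsal], [high], [back], [continuant], [lateral].
After delinking /q/'s Oral Cavity and linking /v/'s, the affected terminals become [+labial], [−round], [−coronal], [−dorsal], [+continuant], [−lateral]; [constricted glottis], [voice], [spread glottis], … (outside Oral Cavity) are retained from /q/.
The resulting bundle matches /f/ in the inventory; substituting it for /q/ gives [ufvi].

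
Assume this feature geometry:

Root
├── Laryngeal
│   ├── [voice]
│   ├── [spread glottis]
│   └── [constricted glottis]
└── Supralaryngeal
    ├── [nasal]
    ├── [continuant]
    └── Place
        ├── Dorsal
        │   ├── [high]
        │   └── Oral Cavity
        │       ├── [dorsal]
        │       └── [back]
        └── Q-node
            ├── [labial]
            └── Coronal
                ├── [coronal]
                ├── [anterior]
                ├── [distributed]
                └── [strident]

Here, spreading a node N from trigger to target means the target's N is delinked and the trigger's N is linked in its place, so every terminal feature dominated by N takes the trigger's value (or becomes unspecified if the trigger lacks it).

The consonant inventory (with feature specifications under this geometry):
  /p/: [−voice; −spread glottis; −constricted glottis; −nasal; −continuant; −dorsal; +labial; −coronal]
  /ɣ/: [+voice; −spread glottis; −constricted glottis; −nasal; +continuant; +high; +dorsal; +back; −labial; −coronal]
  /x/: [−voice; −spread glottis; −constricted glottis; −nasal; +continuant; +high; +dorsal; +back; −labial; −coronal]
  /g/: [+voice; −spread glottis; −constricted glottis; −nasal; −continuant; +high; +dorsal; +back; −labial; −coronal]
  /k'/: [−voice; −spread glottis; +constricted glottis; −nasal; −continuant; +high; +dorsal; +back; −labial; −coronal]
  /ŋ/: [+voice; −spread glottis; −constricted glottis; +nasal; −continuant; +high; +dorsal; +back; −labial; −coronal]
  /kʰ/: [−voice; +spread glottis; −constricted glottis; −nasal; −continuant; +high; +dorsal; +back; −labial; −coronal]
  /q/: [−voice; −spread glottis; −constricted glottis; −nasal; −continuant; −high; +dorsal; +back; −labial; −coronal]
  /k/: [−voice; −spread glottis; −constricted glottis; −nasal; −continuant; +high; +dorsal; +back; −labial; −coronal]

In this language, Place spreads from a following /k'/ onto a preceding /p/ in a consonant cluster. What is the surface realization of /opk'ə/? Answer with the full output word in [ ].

The Place node dominates the terminals [high], [dorsal], [back], [labial], [coronal], [anterior], [distributed], [strident].
The target acquires /k'/'s values for everything under Place — [+high], [+dorsal], [+back], [−labial], [−coronal] — while keeping its own [voice], [spread glottis], [constricted glottis], ….
Among the inventory, only /k/ has exactly this specification, giving the surface form [okk'ə].

[okk'ə]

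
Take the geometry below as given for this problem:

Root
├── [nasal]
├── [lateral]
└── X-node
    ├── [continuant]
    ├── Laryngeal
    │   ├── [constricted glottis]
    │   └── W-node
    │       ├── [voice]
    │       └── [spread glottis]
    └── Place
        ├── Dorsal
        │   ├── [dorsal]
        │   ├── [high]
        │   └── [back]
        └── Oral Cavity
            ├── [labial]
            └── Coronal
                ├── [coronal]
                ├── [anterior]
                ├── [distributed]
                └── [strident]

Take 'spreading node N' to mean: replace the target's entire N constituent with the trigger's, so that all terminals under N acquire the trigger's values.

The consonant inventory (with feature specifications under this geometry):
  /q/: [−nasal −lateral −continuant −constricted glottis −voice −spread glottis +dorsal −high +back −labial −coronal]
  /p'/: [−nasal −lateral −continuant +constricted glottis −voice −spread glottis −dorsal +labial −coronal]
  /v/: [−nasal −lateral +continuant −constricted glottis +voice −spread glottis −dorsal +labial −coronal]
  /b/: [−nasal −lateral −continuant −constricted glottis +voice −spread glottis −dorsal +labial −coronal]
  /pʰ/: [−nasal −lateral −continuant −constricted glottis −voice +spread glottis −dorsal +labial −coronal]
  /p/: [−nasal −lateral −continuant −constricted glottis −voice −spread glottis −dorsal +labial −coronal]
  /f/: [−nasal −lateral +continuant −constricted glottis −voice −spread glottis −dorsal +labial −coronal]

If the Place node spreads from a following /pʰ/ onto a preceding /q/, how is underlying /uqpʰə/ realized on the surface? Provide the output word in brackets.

[uppʰə]

Terminals under Place in this geometry: [dorsal], [high], [back], [labial], [coronal], [anterior], [distributed], [strident].
Spreading Place from /pʰ/ onto /q/ replaces those values with /pʰ/'s: [−dorsal], [+labial], [−coronal]. Features outside Place ([nasal], [lateral], [continuant], …) stay as in /q/.
Among the inventory, only /p/ has exactly this specification, giving the surface form [uppʰə].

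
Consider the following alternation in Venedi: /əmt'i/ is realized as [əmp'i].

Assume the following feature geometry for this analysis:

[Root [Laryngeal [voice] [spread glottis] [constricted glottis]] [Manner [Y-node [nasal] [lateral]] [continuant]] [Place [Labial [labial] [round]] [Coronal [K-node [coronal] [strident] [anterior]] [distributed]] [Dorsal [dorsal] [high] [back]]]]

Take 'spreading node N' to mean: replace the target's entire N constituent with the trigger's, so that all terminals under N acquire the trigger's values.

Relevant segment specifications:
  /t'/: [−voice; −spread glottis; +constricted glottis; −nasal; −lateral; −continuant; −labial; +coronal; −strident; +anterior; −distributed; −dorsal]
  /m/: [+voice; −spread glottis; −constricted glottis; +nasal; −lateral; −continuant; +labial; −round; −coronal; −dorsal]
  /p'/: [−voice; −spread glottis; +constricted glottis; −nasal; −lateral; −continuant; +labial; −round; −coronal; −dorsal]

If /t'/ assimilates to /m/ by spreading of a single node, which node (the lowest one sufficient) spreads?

Place

/t'/ and [p'] differ in [labial], [round], [coronal], [anterior], [distributed], [strident]; every other specified feature is identical.
In this geometry the lowest node dominating all of them is Place: every daughter of Place dominates only a proper subset, so no lower node suffices.
Delinking /t'/'s Place and associating /m/'s Place gives precisely the feature bundle of [p'].
Had Root spread, [constricted glottis], [nasal] would have taken /m/'s values; they stay as in /t'/, confirming the spreading constituent is exactly Place.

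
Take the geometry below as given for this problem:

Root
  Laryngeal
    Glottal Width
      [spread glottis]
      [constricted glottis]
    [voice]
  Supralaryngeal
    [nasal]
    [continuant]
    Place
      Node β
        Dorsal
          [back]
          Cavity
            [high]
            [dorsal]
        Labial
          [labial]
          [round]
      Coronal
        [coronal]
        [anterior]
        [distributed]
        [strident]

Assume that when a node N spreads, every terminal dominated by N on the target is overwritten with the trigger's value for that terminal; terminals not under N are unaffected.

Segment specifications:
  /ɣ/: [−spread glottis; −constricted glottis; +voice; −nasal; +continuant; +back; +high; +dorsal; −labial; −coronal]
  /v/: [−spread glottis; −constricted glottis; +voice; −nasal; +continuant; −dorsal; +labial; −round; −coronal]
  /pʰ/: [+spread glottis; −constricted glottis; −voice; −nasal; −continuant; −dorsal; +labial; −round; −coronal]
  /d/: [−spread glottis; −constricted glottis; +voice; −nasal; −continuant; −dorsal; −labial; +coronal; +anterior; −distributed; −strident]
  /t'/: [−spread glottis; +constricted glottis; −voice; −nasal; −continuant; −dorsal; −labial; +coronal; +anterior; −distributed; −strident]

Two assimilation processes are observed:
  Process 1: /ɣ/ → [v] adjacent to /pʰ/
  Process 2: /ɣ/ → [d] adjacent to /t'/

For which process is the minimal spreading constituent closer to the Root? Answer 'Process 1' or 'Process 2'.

Process 2

Process 1: the features that change are [labial], [round], [dorsal], [high], [back]; the minimal node is Node β (depth 3).
In Process 2, [continuant], [coronal], [anterior], [distributed], [strident], [dorsal], [high], [back] change, so the minimal spreading node is Supralaryngeal at depth 1.
Supralaryngeal (depth 1) sits above Node β (depth 3), making Process 2 the one with the higher spreading node.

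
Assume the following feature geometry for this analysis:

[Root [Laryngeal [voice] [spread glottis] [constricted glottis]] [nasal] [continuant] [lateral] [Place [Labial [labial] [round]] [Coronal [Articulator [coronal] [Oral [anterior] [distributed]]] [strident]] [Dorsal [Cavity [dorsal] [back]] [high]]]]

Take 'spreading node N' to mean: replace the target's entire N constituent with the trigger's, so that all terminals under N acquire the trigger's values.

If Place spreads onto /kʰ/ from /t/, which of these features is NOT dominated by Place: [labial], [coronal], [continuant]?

Under this geometry, Place contains [labial], [round], [coronal], [anterior], [distributed], [strident], [dorsal], [back], [high].
Spreading Place replaces [labial], [coronal] with the trigger's values, since each sits inside the Place constituent.
[continuant] is not within the Place subtree (it hangs from Root), so /kʰ/'s [continuant] value survives.

[continuant]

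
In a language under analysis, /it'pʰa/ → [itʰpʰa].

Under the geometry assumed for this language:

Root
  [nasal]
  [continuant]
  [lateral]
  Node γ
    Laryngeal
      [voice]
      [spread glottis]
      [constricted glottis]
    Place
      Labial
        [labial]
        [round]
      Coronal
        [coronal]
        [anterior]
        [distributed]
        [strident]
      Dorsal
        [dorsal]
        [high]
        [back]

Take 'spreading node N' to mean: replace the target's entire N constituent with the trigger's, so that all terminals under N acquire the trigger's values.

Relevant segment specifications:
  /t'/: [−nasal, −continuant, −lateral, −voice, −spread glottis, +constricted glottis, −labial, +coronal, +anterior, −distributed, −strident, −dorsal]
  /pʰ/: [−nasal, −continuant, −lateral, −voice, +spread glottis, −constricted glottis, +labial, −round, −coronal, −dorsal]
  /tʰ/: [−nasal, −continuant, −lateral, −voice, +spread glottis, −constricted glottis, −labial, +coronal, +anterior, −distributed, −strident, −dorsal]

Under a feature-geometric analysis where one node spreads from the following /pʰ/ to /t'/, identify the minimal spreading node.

Comparing /t'/ with its surface form [tʰ], the features that change are [spread glottis], [constricted glottis].
These terminals are all dominated by Laryngeal, and no proper subconstituent of Laryngeal covers them all; Laryngeal is their lowest common ancestor.
Delinking /t'/'s Laryngeal and associating /pʰ/'s Laryngeal gives precisely the feature bundle of [tʰ].
Had Node γ or a higher node spread, [coronal], [labial] would have taken /pʰ/'s values; they stay as in /t'/, confirming the spreading constituent is exactly Laryngeal.

Laryngeal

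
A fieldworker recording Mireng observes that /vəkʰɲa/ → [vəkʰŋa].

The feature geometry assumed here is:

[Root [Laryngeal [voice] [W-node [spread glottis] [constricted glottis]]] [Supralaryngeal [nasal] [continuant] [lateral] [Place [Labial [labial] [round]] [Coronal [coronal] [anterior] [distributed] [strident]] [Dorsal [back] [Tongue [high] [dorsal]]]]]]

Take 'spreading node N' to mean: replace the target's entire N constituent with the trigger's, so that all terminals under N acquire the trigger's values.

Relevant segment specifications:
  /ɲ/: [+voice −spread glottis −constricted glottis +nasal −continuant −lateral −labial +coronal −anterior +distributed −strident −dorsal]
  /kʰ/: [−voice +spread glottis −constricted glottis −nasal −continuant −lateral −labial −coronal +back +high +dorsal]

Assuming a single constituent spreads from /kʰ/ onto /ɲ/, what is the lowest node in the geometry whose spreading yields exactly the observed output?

Place

The alternation /ɲ/ → [ŋ] changes [coronal], [anterior], [distributed], [strident], [dorsal], [high], [back] and nothing else.
In this geometry the lowest node dominating all of them is Place: every daughter of Place dominates only a proper subset, so no lower node suffices.
If Place spreads, every terminal under it takes /kʰ/'s value, producing [ŋ] as observed.
Had Supralaryngeal or a higher node spread, [nasal] would have taken /kʰ/'s value; it stays as in /ɲ/, confirming the spreading constituent is exactly Place.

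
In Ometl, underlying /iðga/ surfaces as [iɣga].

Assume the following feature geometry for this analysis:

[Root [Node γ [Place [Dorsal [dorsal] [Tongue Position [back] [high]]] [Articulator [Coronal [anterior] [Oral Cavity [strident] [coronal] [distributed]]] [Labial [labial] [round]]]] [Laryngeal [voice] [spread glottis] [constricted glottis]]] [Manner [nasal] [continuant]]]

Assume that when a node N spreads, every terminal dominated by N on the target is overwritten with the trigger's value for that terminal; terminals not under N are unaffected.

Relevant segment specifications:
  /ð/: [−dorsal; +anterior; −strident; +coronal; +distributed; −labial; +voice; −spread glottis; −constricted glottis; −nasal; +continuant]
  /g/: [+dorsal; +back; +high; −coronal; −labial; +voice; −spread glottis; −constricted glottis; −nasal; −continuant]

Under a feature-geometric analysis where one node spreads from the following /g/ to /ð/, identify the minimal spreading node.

Comparing /ð/ with its surface form [ɣ], the features that change are [coronal], [anterior], [distributed], [strident], [dorsal], [high], [back].
In this geometry the lowest node dominating all of them is Place: every daughter of Place dominates only a proper subset, so no lower node suffices.
Spreading Place from /g/ overwrites each of those terminals with /g/'s values, yielding exactly [ɣ].
[continuant], a feature on which the two segments disagree outside Place, is unchanged — nothing dominating it spread, and Place is the minimal sufficient constituent.

Place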